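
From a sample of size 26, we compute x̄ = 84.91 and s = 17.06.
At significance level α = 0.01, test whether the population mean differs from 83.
One-sample t-test:
H₀: μ = 83
H₁: μ ≠ 83
df = n - 1 = 25
t = (x̄ - μ₀) / (s/√n) = (84.91 - 83) / (17.06/√26) = 0.571
p-value = 0.5732

Since p-value > α = 0.01, we fail to reject H₀.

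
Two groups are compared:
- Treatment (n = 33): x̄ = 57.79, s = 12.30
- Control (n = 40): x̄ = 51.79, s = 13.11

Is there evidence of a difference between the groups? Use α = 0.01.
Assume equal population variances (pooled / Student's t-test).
Student's two-sample t-test (equal variances):
H₀: μ₁ = μ₂
H₁: μ₁ ≠ μ₂
df = n₁ + n₂ - 2 = 71
Pooled variance s_p² = [(n₁-1)s₁² + (n₂-1)s₂²] / (n₁ + n₂ - 2) = [(32)(12.30²) + (39)(13.11²)] / 71 = 162.5957
SE = √(s_p²(1/n₁ + 1/n₂)) = √(162.5957 × (1/33 + 1/40)) = 2.9987
t = (x̄₁ - x̄₂) / SE = (57.79 - 51.79) / 2.9987 = 6.00 / 2.9987 = 2.001
p-value = 0.0492

Since p-value > α = 0.01, we fail to reject H₀.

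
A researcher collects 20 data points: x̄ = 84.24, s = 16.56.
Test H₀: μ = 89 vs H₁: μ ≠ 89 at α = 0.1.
One-sample t-test:
H₀: μ = 89
H₁: μ ≠ 89
df = n - 1 = 19
t = (x̄ - μ₀) / (s/√n) = (84.24 - 89) / (16.56/√20) = -1.285
p-value = 0.2141

Since p-value > α = 0.1, we fail to reject H₀.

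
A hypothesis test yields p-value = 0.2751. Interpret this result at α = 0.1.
Since p = 0.2751 > α = 0.1, fail to reject H₀.
There is insufficient evidence to reject the null hypothesis; the result is not statistically significant at the 0.1 level.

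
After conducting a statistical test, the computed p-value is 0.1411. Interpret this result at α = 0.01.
Since p = 0.1411 > α = 0.01, fail to reject H₀.
There is insufficient evidence to reject the null hypothesis; the result is not statistically significant at the 0.01 level.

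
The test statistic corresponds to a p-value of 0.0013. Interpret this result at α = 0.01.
Since p = 0.0013 < α = 0.01, reject H₀.
There is sufficient evidence to reject the null hypothesis; the result is statistically significant at the 0.01 level.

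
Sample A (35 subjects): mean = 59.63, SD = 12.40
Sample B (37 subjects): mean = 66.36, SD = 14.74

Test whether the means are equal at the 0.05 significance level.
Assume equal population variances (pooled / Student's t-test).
Student's two-sample t-test (equal variances):
H₀: μ₁ = μ₂
H₁: μ₁ ≠ μ₂
df = n₁ + n₂ - 2 = 70
Pooled variance s_p² = [(n₁-1)s₁² + (n₂-1)s₂²] / (n₁ + n₂ - 2) = [(34)(12.40²) + (36)(14.74²)] / 70 = 186.4211
SE = √(s_p²(1/n₁ + 1/n₂)) = √(186.4211 × (1/35 + 1/37)) = 3.2194
t = (x̄₁ - x̄₂) / SE = (59.63 - 66.36) / 3.2194 = -6.73 / 3.2194 = -2.090
p-value = 0.0402

Since p-value < α = 0.05, we reject H₀.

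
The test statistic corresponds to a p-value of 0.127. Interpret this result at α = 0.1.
Since p = 0.127 > α = 0.1, fail to reject H₀.
There is insufficient evidence to reject the null hypothesis; the result is not statistically significant at the 0.1 level.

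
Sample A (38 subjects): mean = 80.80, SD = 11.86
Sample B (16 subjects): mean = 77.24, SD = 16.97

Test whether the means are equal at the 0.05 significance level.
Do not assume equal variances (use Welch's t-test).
Welch's two-sample t-test:
H₀: μ₁ = μ₂
H₁: μ₁ ≠ μ₂
s₁²/n₁ = 11.86²/38 = 3.7016,  s₂²/n₂ = 16.97²/16 = 17.9988
SE = √(s₁²/n₁ + s₂²/n₂) = √(3.7016 + 17.9988) = 4.6584
df (Welch-Satterthwaite) = (s₁²/n₁ + s₂²/n₂)² / [(s₁²/n₁)²/(n₁-1) + (s₂²/n₂)²/(n₂-1)] ≈ 21.44
t = (x̄₁ - x̄₂) / SE = (80.80 - 77.24) / 4.6584 = 3.56 / 4.6584 = 0.764
p-value = 0.4531

Since p-value > α = 0.05, we fail to reject H₀.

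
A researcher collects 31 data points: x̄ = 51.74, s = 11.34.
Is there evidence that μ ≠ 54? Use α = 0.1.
One-sample t-test:
H₀: μ = 54
H₁: μ ≠ 54
df = n - 1 = 30
t = (x̄ - μ₀) / (s/√n) = (51.74 - 54) / (11.34/√31) = -1.110
p-value = 0.2760

Since p-value > α = 0.1, we fail to reject H₀.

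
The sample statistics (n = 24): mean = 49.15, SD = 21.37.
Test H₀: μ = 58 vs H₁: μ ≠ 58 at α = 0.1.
One-sample t-test:
H₀: μ = 58
H₁: μ ≠ 58
df = n - 1 = 23
t = (x̄ - μ₀) / (s/√n) = (49.15 - 58) / (21.37/√24) = -2.029
p-value = 0.0542

Since p-value < α = 0.1, we reject H₀.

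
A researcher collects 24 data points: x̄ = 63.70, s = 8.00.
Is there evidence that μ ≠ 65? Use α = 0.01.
One-sample t-test:
H₀: μ = 65
H₁: μ ≠ 65
df = n - 1 = 23
t = (x̄ - μ₀) / (s/√n) = (63.70 - 65) / (8.00/√24) = -0.796
p-value = 0.4341

Since p-value > α = 0.01, we fail to reject H₀.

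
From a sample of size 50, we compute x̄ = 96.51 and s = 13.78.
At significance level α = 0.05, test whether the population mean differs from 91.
One-sample t-test:
H₀: μ = 91
H₁: μ ≠ 91
df = n - 1 = 49
t = (x̄ - μ₀) / (s/√n) = (96.51 - 91) / (13.78/√50) = 2.827
p-value = 0.0068

Since p-value < α = 0.05, we reject H₀.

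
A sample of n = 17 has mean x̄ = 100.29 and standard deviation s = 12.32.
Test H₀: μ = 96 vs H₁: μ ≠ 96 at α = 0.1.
One-sample t-test:
H₀: μ = 96
H₁: μ ≠ 96
df = n - 1 = 16
t = (x̄ - μ₀) / (s/√n) = (100.29 - 96) / (12.32/√17) = 1.436
p-value = 0.1703

Since p-value > α = 0.1, we fail to reject H₀.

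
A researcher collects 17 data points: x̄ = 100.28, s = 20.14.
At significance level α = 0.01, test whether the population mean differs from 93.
One-sample t-test:
H₀: μ = 93
H₁: μ ≠ 93
df = n - 1 = 16
t = (x̄ - μ₀) / (s/√n) = (100.28 - 93) / (20.14/√17) = 1.490
p-value = 0.1556

Since p-value > α = 0.01, we fail to reject H₀.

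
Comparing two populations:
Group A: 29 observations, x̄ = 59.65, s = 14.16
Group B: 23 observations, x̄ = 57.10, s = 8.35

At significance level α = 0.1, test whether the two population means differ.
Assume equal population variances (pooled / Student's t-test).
Student's two-sample t-test (equal variances):
H₀: μ₁ = μ₂
H₁: μ₁ ≠ μ₂
df = n₁ + n₂ - 2 = 50
Pooled variance s_p² = [(n₁-1)s₁² + (n₂-1)s₂²] / (n₁ + n₂ - 2) = [(28)(14.16²) + (22)(8.35²)] / 50 = 142.9610
SE = √(s_p²(1/n₁ + 1/n₂)) = √(142.9610 × (1/29 + 1/23)) = 3.3385
t = (x̄₁ - x̄₂) / SE = (59.65 - 57.10) / 3.3385 = 2.55 / 3.3385 = 0.764
p-value = 0.4486

Since p-value > α = 0.1, we fail to reject H₀.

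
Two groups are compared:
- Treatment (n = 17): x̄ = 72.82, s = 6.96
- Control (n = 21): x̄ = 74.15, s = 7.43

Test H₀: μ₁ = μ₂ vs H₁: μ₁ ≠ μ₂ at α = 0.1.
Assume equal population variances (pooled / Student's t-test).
Student's two-sample t-test (equal variances):
H₀: μ₁ = μ₂
H₁: μ₁ ≠ μ₂
df = n₁ + n₂ - 2 = 36
Pooled variance s_p² = [(n₁-1)s₁² + (n₂-1)s₂²] / (n₁ + n₂ - 2) = [(16)(6.96²) + (20)(7.43²)] / 36 = 52.1990
SE = √(s_p²(1/n₁ + 1/n₂)) = √(52.1990 × (1/17 + 1/21)) = 2.3572
t = (x̄₁ - x̄₂) / SE = (72.82 - 74.15) / 2.3572 = -1.33 / 2.3572 = -0.564
p-value = 0.5761

Since p-value > α = 0.1, we fail to reject H₀.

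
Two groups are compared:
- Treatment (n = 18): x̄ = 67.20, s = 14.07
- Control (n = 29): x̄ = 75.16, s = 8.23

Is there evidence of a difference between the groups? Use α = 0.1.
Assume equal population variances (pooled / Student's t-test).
Student's two-sample t-test (equal variances):
H₀: μ₁ = μ₂
H₁: μ₁ ≠ μ₂
df = n₁ + n₂ - 2 = 45
Pooled variance s_p² = [(n₁-1)s₁² + (n₂-1)s₂²] / (n₁ + n₂ - 2) = [(17)(14.07²) + (28)(8.23²)] / 45 = 116.9317
SE = √(s_p²(1/n₁ + 1/n₂)) = √(116.9317 × (1/18 + 1/29)) = 3.2447
t = (x̄₁ - x̄₂) / SE = (67.20 - 75.16) / 3.2447 = -7.96 / 3.2447 = -2.453
p-value = 0.0181

Since p-value < α = 0.1, we reject H₀.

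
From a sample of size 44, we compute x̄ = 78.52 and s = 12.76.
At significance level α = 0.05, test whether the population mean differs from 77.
One-sample t-test:
H₀: μ = 77
H₁: μ ≠ 77
df = n - 1 = 43
t = (x̄ - μ₀) / (s/√n) = (78.52 - 77) / (12.76/√44) = 0.790
p-value = 0.4338

Since p-value > α = 0.05, we fail to reject H₀.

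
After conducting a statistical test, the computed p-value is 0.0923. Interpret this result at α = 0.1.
Since p = 0.0923 < α = 0.1, reject H₀.
There is sufficient evidence to reject the null hypothesis; the result is statistically significant at the 0.1 level.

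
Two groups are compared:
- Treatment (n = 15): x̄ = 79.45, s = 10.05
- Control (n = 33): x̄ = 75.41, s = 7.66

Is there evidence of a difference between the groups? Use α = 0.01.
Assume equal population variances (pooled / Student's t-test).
Student's two-sample t-test (equal variances):
H₀: μ₁ = μ₂
H₁: μ₁ ≠ μ₂
df = n₁ + n₂ - 2 = 46
Pooled variance s_p² = [(n₁-1)s₁² + (n₂-1)s₂²] / (n₁ + n₂ - 2) = [(14)(10.05²) + (32)(7.66²)] / 46 = 71.5577
SE = √(s_p²(1/n₁ + 1/n₂)) = √(71.5577 × (1/15 + 1/33)) = 2.6342
t = (x̄₁ - x̄₂) / SE = (79.45 - 75.41) / 2.6342 = 4.04 / 2.6342 = 1.534
p-value = 0.1320

Since p-value > α = 0.01, we fail to reject H₀.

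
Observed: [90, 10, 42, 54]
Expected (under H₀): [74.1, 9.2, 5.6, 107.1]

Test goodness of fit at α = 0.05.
Chi-square goodness of fit test:
H₀: observed counts match expected distribution
H₁: observed counts differ from expected distribution
df = k - 1 = 3
χ² = Σ(O - E)²/E
   = (90 - 74.1)²/74.1 + (10 - 9.2)²/9.2 + (42 - 5.6)²/5.6 + (54 - 107.1)²/107.1
   = 3.412 + 0.070 + 236.600 + 26.327
   = 266.41
p-value < 0.0001

Since p-value < α = 0.05, we reject H₀.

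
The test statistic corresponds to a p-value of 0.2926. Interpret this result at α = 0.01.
Since p = 0.2926 > α = 0.01, fail to reject H₀.
There is insufficient evidence to reject the null hypothesis; the result is not statistically significant at the 0.01 level.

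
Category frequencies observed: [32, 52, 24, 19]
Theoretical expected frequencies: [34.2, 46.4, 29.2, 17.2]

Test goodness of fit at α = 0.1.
Chi-square goodness of fit test:
H₀: observed counts match expected distribution
H₁: observed counts differ from expected distribution
df = k - 1 = 3
χ² = Σ(O - E)²/E
   = (32 - 34.2)²/34.2 + (52 - 46.4)²/46.4 + (24 - 29.2)²/29.2 + (19 - 17.2)²/17.2
   = 0.142 + 0.676 + 0.926 + 0.188
   = 1.93
p-value = 0.5867

Since p-value > α = 0.1, we fail to reject H₀.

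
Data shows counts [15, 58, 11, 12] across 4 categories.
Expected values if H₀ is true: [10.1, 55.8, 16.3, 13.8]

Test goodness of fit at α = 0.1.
Chi-square goodness of fit test:
H₀: observed counts match expected distribution
H₁: observed counts differ from expected distribution
df = k - 1 = 3
χ² = Σ(O - E)²/E
   = (15 - 10.1)²/10.1 + (58 - 55.8)²/55.8 + (11 - 16.3)²/16.3 + (12 - 13.8)²/13.8
   = 2.377 + 0.087 + 1.723 + 0.235
   = 4.42
p-value = 0.2193

Since p-value > α = 0.1, we fail to reject H₀.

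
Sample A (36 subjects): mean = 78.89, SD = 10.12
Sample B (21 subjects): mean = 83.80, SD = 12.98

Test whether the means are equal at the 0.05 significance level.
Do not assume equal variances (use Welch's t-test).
Welch's two-sample t-test:
H₀: μ₁ = μ₂
H₁: μ₁ ≠ μ₂
s₁²/n₁ = 10.12²/36 = 2.8448,  s₂²/n₂ = 12.98²/21 = 8.0229
SE = √(s₁²/n₁ + s₂²/n₂) = √(2.8448 + 8.0229) = 3.2966
df (Welch-Satterthwaite) = (s₁²/n₁ + s₂²/n₂)² / [(s₁²/n₁)²/(n₁-1) + (s₂²/n₂)²/(n₂-1)] ≈ 34.24
t = (x̄₁ - x̄₂) / SE = (78.89 - 83.80) / 3.2966 = -4.91 / 3.2966 = -1.489
p-value = 0.1455

Since p-value > α = 0.05, we fail to reject H₀.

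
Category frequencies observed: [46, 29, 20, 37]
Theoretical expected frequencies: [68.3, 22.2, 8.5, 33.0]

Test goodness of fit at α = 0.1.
Chi-square goodness of fit test:
H₀: observed counts match expected distribution
H₁: observed counts differ from expected distribution
df = k - 1 = 3
χ² = Σ(O - E)²/E
   = (46 - 68.3)²/68.3 + (29 - 22.2)²/22.2 + (20 - 8.5)²/8.5 + (37 - 33.0)²/33.0
   = 7.281 + 2.083 + 15.559 + 0.485
   = 25.41
p-value < 0.0001

Since p-value < α = 0.1, we reject H₀.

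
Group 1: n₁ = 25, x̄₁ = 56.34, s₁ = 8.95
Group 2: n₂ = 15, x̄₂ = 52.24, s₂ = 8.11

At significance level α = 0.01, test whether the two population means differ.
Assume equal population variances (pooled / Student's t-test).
Student's two-sample t-test (equal variances):
H₀: μ₁ = μ₂
H₁: μ₁ ≠ μ₂
df = n₁ + n₂ - 2 = 38
Pooled variance s_p² = [(n₁-1)s₁² + (n₂-1)s₂²] / (n₁ + n₂ - 2) = [(24)(8.95²) + (14)(8.11²)] / 38 = 74.8229
SE = √(s_p²(1/n₁ + 1/n₂)) = √(74.8229 × (1/25 + 1/15)) = 2.8251
t = (x̄₁ - x̄₂) / SE = (56.34 - 52.24) / 2.8251 = 4.10 / 2.8251 = 1.451
p-value = 0.1549

Since p-value > α = 0.01, we fail to reject H₀.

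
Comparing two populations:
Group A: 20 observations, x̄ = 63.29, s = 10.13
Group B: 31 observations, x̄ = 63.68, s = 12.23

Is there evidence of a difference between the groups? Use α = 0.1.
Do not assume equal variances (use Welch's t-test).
Welch's two-sample t-test:
H₀: μ₁ = μ₂
H₁: μ₁ ≠ μ₂
s₁²/n₁ = 10.13²/20 = 5.1308,  s₂²/n₂ = 12.23²/31 = 4.8249
SE = √(s₁²/n₁ + s₂²/n₂) = √(5.1308 + 4.8249) = 3.1553
df (Welch-Satterthwaite) = (s₁²/n₁ + s₂²/n₂)² / [(s₁²/n₁)²/(n₁-1) + (s₂²/n₂)²/(n₂-1)] ≈ 45.85
t = (x̄₁ - x̄₂) / SE = (63.29 - 63.68) / 3.1553 = -0.39 / 3.1553 = -0.124
p-value = 0.9022

Since p-value > α = 0.1, we fail to reject H₀.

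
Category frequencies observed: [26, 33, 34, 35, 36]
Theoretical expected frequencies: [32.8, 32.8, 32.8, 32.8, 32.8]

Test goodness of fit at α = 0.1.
Chi-square goodness of fit test:
H₀: observed counts match expected distribution
H₁: observed counts differ from expected distribution
df = k - 1 = 4
χ² = Σ(O - E)²/E
   = (26 - 32.8)²/32.8 + (33 - 32.8)²/32.8 + (34 - 32.8)²/32.8 + (35 - 32.8)²/32.8 + (36 - 32.8)²/32.8
   = 1.410 + 0.001 + 0.044 + 0.148 + 0.312
   = 1.91
p-value = 0.7515

Since p-value > α = 0.1, we fail to reject H₀.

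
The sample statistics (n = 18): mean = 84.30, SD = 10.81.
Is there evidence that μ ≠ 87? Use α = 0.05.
One-sample t-test:
H₀: μ = 87
H₁: μ ≠ 87
df = n - 1 = 17
t = (x̄ - μ₀) / (s/√n) = (84.30 - 87) / (10.81/√18) = -1.060
p-value = 0.3041

Since p-value > α = 0.05, we fail to reject H₀.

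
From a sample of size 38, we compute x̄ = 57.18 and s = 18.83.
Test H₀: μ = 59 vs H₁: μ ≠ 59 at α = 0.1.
One-sample t-test:
H₀: μ = 59
H₁: μ ≠ 59
df = n - 1 = 37
t = (x̄ - μ₀) / (s/√n) = (57.18 - 59) / (18.83/√38) = -0.596
p-value = 0.5549

Since p-value > α = 0.1, we fail to reject H₀.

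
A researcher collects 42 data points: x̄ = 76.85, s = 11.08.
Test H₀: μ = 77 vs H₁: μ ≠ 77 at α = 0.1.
One-sample t-test:
H₀: μ = 77
H₁: μ ≠ 77
df = n - 1 = 41
t = (x̄ - μ₀) / (s/√n) = (76.85 - 77) / (11.08/√42) = -0.088
p-value = 0.9305

Since p-value > α = 0.1, we fail to reject H₀.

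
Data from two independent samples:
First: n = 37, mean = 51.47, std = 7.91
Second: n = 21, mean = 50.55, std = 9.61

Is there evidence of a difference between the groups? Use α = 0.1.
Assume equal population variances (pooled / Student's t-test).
Student's two-sample t-test (equal variances):
H₀: μ₁ = μ₂
H₁: μ₁ ≠ μ₂
df = n₁ + n₂ - 2 = 56
Pooled variance s_p² = [(n₁-1)s₁² + (n₂-1)s₂²] / (n₁ + n₂ - 2) = [(36)(7.91²) + (20)(9.61²)] / 56 = 73.2052
SE = √(s_p²(1/n₁ + 1/n₂)) = √(73.2052 × (1/37 + 1/21)) = 2.3376
t = (x̄₁ - x̄₂) / SE = (51.47 - 50.55) / 2.3376 = 0.92 / 2.3376 = 0.394
p-value = 0.6954

Since p-value > α = 0.1, we fail to reject H₀.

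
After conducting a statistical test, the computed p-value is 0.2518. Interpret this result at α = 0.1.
Since p = 0.2518 > α = 0.1, fail to reject H₀.
There is insufficient evidence to reject the null hypothesis; the result is not statistically significant at the 0.1 level.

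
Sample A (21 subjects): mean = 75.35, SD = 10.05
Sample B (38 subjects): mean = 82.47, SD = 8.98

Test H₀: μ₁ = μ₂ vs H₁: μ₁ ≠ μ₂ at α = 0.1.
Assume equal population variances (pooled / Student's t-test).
Student's two-sample t-test (equal variances):
H₀: μ₁ = μ₂
H₁: μ₁ ≠ μ₂
df = n₁ + n₂ - 2 = 57
Pooled variance s_p² = [(n₁-1)s₁² + (n₂-1)s₂²] / (n₁ + n₂ - 2) = [(20)(10.05²) + (37)(8.98²)] / 57 = 87.7850
SE = √(s_p²(1/n₁ + 1/n₂)) = √(87.7850 × (1/21 + 1/38)) = 2.5476
t = (x̄₁ - x̄₂) / SE = (75.35 - 82.47) / 2.5476 = -7.12 / 2.5476 = -2.795
p-value = 0.0071

Since p-value < α = 0.1, we reject H₀.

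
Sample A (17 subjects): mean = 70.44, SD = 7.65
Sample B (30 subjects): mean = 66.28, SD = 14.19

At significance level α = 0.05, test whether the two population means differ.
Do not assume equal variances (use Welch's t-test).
Welch's two-sample t-test:
H₀: μ₁ = μ₂
H₁: μ₁ ≠ μ₂
s₁²/n₁ = 7.65²/17 = 3.4425,  s₂²/n₂ = 14.19²/30 = 6.7119
SE = √(s₁²/n₁ + s₂²/n₂) = √(3.4425 + 6.7119) = 3.1866
df (Welch-Satterthwaite) = (s₁²/n₁ + s₂²/n₂)² / [(s₁²/n₁)²/(n₁-1) + (s₂²/n₂)²/(n₂-1)] ≈ 44.95
t = (x̄₁ - x̄₂) / SE = (70.44 - 66.28) / 3.1866 = 4.16 / 3.1866 = 1.305
p-value = 0.1984

Since p-value > α = 0.05, we fail to reject H₀.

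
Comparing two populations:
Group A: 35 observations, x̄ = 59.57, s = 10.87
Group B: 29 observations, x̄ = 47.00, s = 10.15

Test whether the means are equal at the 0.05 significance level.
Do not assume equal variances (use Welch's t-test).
Welch's two-sample t-test:
H₀: μ₁ = μ₂
H₁: μ₁ ≠ μ₂
s₁²/n₁ = 10.87²/35 = 3.3759,  s₂²/n₂ = 10.15²/29 = 3.5525
SE = √(s₁²/n₁ + s₂²/n₂) = √(3.3759 + 3.5525) = 2.6322
df (Welch-Satterthwaite) = (s₁²/n₁ + s₂²/n₂)² / [(s₁²/n₁)²/(n₁-1) + (s₂²/n₂)²/(n₂-1)] ≈ 61.08
t = (x̄₁ - x̄₂) / SE = (59.57 - 47.00) / 2.6322 = 12.57 / 2.6322 = 4.775
p-value < 0.0001

Since p-value < α = 0.05, we reject H₀.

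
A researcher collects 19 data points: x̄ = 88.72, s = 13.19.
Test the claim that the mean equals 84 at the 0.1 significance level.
One-sample t-test:
H₀: μ = 84
H₁: μ ≠ 84
df = n - 1 = 18
t = (x̄ - μ₀) / (s/√n) = (88.72 - 84) / (13.19/√19) = 1.560
p-value = 0.1362

Since p-value > α = 0.1, we fail to reject H₀.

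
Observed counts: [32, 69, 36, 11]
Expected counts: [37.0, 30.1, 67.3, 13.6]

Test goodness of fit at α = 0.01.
Chi-square goodness of fit test:
H₀: observed counts match expected distribution
H₁: observed counts differ from expected distribution
df = k - 1 = 3
χ² = Σ(O - E)²/E
   = (32 - 37.0)²/37.0 + (69 - 30.1)²/30.1 + (36 - 67.3)²/67.3 + (11 - 13.6)²/13.6
   = 0.676 + 50.273 + 14.557 + 0.497
   = 66.00
p-value < 0.0001

Since p-value < α = 0.01, we reject H₀.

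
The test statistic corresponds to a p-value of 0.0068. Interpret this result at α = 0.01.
Since p = 0.0068 < α = 0.01, reject H₀.
There is sufficient evidence to reject the null hypothesis; the result is statistically significant at the 0.01 level.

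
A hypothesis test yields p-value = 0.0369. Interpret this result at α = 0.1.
Since p = 0.0369 < α = 0.1, reject H₀.
There is sufficient evidence to reject the null hypothesis; the result is statistically significant at the 0.1 level.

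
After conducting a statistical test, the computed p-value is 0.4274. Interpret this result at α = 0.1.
Since p = 0.4274 > α = 0.1, fail to reject H₀.
There is insufficient evidence to reject the null hypothesis; the result is not statistically significant at the 0.1 level.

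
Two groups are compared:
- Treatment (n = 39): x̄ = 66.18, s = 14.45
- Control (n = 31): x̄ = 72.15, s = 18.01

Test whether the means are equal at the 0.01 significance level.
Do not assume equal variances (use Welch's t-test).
Welch's two-sample t-test:
H₀: μ₁ = μ₂
H₁: μ₁ ≠ μ₂
s₁²/n₁ = 14.45²/39 = 5.3539,  s₂²/n₂ = 18.01²/31 = 10.4632
SE = √(s₁²/n₁ + s₂²/n₂) = √(5.3539 + 10.4632) = 3.9771
df (Welch-Satterthwaite) = (s₁²/n₁ + s₂²/n₂)² / [(s₁²/n₁)²/(n₁-1) + (s₂²/n₂)²/(n₂-1)] ≈ 56.81
t = (x̄₁ - x̄₂) / SE = (66.18 - 72.15) / 3.9771 = -5.97 / 3.9771 = -1.501
p-value = 0.1389

Since p-value > α = 0.01, we fail to reject H₀.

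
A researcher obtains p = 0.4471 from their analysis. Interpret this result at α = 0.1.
Since p = 0.4471 > α = 0.1, fail to reject H₀.
There is insufficient evidence to reject the null hypothesis; the result is not statistically significant at the 0.1 level.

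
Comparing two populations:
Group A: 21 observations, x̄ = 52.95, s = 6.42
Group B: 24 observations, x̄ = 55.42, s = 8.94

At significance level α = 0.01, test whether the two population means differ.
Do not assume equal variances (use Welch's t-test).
Welch's two-sample t-test:
H₀: μ₁ = μ₂
H₁: μ₁ ≠ μ₂
s₁²/n₁ = 6.42²/21 = 1.9627,  s₂²/n₂ = 8.94²/24 = 3.3301
SE = √(s₁²/n₁ + s₂²/n₂) = √(1.9627 + 3.3301) = 2.3006
df (Welch-Satterthwaite) = (s₁²/n₁ + s₂²/n₂)² / [(s₁²/n₁)²/(n₁-1) + (s₂²/n₂)²/(n₂-1)] ≈ 41.52
t = (x̄₁ - x̄₂) / SE = (52.95 - 55.42) / 2.3006 = -2.47 / 2.3006 = -1.074
p-value = 0.2892

Since p-value > α = 0.01, we fail to reject H₀.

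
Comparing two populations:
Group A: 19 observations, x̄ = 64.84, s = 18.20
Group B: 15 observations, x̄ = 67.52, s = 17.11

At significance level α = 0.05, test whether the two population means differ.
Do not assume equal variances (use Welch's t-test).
Welch's two-sample t-test:
H₀: μ₁ = μ₂
H₁: μ₁ ≠ μ₂
s₁²/n₁ = 18.20²/19 = 17.4337,  s₂²/n₂ = 17.11²/15 = 19.5168
SE = √(s₁²/n₁ + s₂²/n₂) = √(17.4337 + 19.5168) = 6.0787
df (Welch-Satterthwaite) = (s₁²/n₁ + s₂²/n₂)² / [(s₁²/n₁)²/(n₁-1) + (s₂²/n₂)²/(n₂-1)] ≈ 30.97
t = (x̄₁ - x̄₂) / SE = (64.84 - 67.52) / 6.0787 = -2.68 / 6.0787 = -0.441
p-value = 0.6624

Since p-value > α = 0.05, we fail to reject H₀.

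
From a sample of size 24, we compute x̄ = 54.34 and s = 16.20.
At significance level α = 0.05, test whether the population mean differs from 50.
One-sample t-test:
H₀: μ = 50
H₁: μ ≠ 50
df = n - 1 = 23
t = (x̄ - μ₀) / (s/√n) = (54.34 - 50) / (16.20/√24) = 1.312
p-value = 0.2023

Since p-value > α = 0.05, we fail to reject H₀.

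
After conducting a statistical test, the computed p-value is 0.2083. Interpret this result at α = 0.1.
Since p = 0.2083 > α = 0.1, fail to reject H₀.
There is insufficient evidence to reject the null hypothesis; the result is not statistically significant at the 0.1 level.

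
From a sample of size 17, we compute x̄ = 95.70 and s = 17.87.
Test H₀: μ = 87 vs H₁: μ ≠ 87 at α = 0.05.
One-sample t-test:
H₀: μ = 87
H₁: μ ≠ 87
df = n - 1 = 16
t = (x̄ - μ₀) / (s/√n) = (95.70 - 87) / (17.87/√17) = 2.007
p-value = 0.0619

Since p-value > α = 0.05, we fail to reject H₀.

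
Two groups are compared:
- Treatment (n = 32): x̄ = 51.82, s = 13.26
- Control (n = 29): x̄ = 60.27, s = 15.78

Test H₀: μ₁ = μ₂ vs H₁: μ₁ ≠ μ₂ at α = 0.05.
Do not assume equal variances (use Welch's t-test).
Welch's two-sample t-test:
H₀: μ₁ = μ₂
H₁: μ₁ ≠ μ₂
s₁²/n₁ = 13.26²/32 = 5.4946,  s₂²/n₂ = 15.78²/29 = 8.5865
SE = √(s₁²/n₁ + s₂²/n₂) = √(5.4946 + 8.5865) = 3.7525
df (Welch-Satterthwaite) = (s₁²/n₁ + s₂²/n₂)² / [(s₁²/n₁)²/(n₁-1) + (s₂²/n₂)²/(n₂-1)] ≈ 54.97
t = (x̄₁ - x̄₂) / SE = (51.82 - 60.27) / 3.7525 = -8.45 / 3.7525 = -2.252
p-value = 0.0283

Since p-value < α = 0.05, we reject H₀.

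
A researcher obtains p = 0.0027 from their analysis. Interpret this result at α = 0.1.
Since p = 0.0027 < α = 0.1, reject H₀.
There is sufficient evidence to reject the null hypothesis; the result is statistically significant at the 0.1 level.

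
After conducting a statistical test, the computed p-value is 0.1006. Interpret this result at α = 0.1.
Since p = 0.1006 > α = 0.1, fail to reject H₀.
There is insufficient evidence to reject the null hypothesis; the result is not statistically significant at the 0.1 level.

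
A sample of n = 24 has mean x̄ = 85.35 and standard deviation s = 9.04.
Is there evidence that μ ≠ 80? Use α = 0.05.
One-sample t-test:
H₀: μ = 80
H₁: μ ≠ 80
df = n - 1 = 23
t = (x̄ - μ₀) / (s/√n) = (85.35 - 80) / (9.04/√24) = 2.899
p-value = 0.0081

Since p-value < α = 0.05, we reject H₀.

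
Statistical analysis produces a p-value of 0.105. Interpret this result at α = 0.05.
Since p = 0.105 > α = 0.05, fail to reject H₀.
There is insufficient evidence to reject the null hypothesis; the result is not statistically significant at the 0.05 level.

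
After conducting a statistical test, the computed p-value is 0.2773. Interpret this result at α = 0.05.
Since p = 0.2773 > α = 0.05, fail to reject H₀.
There is insufficient evidence to reject the null hypothesis; the result is not statistically significant at the 0.05 level.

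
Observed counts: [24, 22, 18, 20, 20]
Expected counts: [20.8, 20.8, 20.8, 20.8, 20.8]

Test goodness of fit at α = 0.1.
Chi-square goodness of fit test:
H₀: observed counts match expected distribution
H₁: observed counts differ from expected distribution
df = k - 1 = 4
χ² = Σ(O - E)²/E
   = (24 - 20.8)²/20.8 + (22 - 20.8)²/20.8 + (18 - 20.8)²/20.8 + (20 - 20.8)²/20.8 + (20 - 20.8)²/20.8
   = 0.492 + 0.069 + 0.377 + 0.031 + 0.031
   = 1.00
p-value = 0.9098

Since p-value > α = 0.1, we fail to reject H₀.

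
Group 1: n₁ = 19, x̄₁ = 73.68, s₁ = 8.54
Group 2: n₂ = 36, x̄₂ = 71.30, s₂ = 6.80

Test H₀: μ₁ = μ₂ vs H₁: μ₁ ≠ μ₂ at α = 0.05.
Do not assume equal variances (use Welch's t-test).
Welch's two-sample t-test:
H₀: μ₁ = μ₂
H₁: μ₁ ≠ μ₂
s₁²/n₁ = 8.54²/19 = 3.8385,  s₂²/n₂ = 6.80²/36 = 1.2844
SE = √(s₁²/n₁ + s₂²/n₂) = √(3.8385 + 1.2844) = 2.2634
df (Welch-Satterthwaite) = (s₁²/n₁ + s₂²/n₂)² / [(s₁²/n₁)²/(n₁-1) + (s₂²/n₂)²/(n₂-1)] ≈ 30.32
t = (x̄₁ - x̄₂) / SE = (73.68 - 71.30) / 2.2634 = 2.38 / 2.2634 = 1.052
p-value = 0.3013

Since p-value > α = 0.05, we fail to reject H₀.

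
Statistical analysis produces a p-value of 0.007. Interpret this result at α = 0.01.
Since p = 0.007 < α = 0.01, reject H₀.
There is sufficient evidence to reject the null hypothesis; the result is statistically significant at the 0.01 level.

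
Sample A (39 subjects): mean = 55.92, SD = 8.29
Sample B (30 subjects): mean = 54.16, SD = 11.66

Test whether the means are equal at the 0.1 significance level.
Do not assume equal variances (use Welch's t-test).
Welch's two-sample t-test:
H₀: μ₁ = μ₂
H₁: μ₁ ≠ μ₂
s₁²/n₁ = 8.29²/39 = 1.7622,  s₂²/n₂ = 11.66²/30 = 4.5319
SE = √(s₁²/n₁ + s₂²/n₂) = √(1.7622 + 4.5319) = 2.5088
df (Welch-Satterthwaite) = (s₁²/n₁ + s₂²/n₂)² / [(s₁²/n₁)²/(n₁-1) + (s₂²/n₂)²/(n₂-1)] ≈ 50.15
t = (x̄₁ - x̄₂) / SE = (55.92 - 54.16) / 2.5088 = 1.76 / 2.5088 = 0.702
p-value = 0.4862

Since p-value > α = 0.1, we fail to reject H₀.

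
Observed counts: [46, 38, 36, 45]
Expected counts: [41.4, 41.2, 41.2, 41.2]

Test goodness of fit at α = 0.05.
Chi-square goodness of fit test:
H₀: observed counts match expected distribution
H₁: observed counts differ from expected distribution
df = k - 1 = 3
χ² = Σ(O - E)²/E
   = (46 - 41.4)²/41.4 + (38 - 41.2)²/41.2 + (36 - 41.2)²/41.2 + (45 - 41.2)²/41.2
   = 0.511 + 0.249 + 0.656 + 0.350
   = 1.77
p-value = 0.6223

Since p-value > α = 0.05, we fail to reject H₀.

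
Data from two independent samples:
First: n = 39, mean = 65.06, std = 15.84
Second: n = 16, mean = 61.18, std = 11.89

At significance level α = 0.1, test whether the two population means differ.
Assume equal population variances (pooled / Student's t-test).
Student's two-sample t-test (equal variances):
H₀: μ₁ = μ₂
H₁: μ₁ ≠ μ₂
df = n₁ + n₂ - 2 = 53
Pooled variance s_p² = [(n₁-1)s₁² + (n₂-1)s₂²] / (n₁ + n₂ - 2) = [(38)(15.84²) + (15)(11.89²)] / 53 = 219.9056
SE = √(s_p²(1/n₁ + 1/n₂)) = √(219.9056 × (1/39 + 1/16)) = 4.4026
t = (x̄₁ - x̄₂) / SE = (65.06 - 61.18) / 4.4026 = 3.88 / 4.4026 = 0.881
p-value = 0.3821

Since p-value > α = 0.1, we fail to reject H₀.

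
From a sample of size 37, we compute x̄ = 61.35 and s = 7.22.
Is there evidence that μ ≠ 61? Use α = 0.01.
One-sample t-test:
H₀: μ = 61
H₁: μ ≠ 61
df = n - 1 = 36
t = (x̄ - μ₀) / (s/√n) = (61.35 - 61) / (7.22/√37) = 0.295
p-value = 0.7698

Since p-value > α = 0.01, we fail to reject H₀.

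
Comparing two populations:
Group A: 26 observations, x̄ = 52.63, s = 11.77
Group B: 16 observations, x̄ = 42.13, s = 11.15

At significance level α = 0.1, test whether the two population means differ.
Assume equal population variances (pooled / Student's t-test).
Student's two-sample t-test (equal variances):
H₀: μ₁ = μ₂
H₁: μ₁ ≠ μ₂
df = n₁ + n₂ - 2 = 40
Pooled variance s_p² = [(n₁-1)s₁² + (n₂-1)s₂²] / (n₁ + n₂ - 2) = [(25)(11.77²) + (15)(11.15²)] / 40 = 133.2040
SE = √(s_p²(1/n₁ + 1/n₂)) = √(133.2040 × (1/26 + 1/16)) = 3.6672
t = (x̄₁ - x̄₂) / SE = (52.63 - 42.13) / 3.6672 = 10.50 / 3.6672 = 2.863
p-value = 0.0066

Since p-value < α = 0.1, we reject H₀.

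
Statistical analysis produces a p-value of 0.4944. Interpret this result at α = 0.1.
Since p = 0.4944 > α = 0.1, fail to reject H₀.
There is insufficient evidence to reject the null hypothesis; the result is not statistically significant at the 0.1 level.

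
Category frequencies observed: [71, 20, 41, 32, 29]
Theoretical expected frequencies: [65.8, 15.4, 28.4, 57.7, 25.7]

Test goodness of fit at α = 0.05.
Chi-square goodness of fit test:
H₀: observed counts match expected distribution
H₁: observed counts differ from expected distribution
df = k - 1 = 4
χ² = Σ(O - E)²/E
   = (71 - 65.8)²/65.8 + (20 - 15.4)²/15.4 + (41 - 28.4)²/28.4 + (32 - 57.7)²/57.7 + (29 - 25.7)²/25.7
   = 0.411 + 1.374 + 5.590 + 11.447 + 0.424
   = 19.25
p-value = 0.0007

Since p-value < α = 0.05, we reject H₀.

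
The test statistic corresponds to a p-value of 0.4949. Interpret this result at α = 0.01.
Since p = 0.4949 > α = 0.01, fail to reject H₀.
There is insufficient evidence to reject the null hypothesis; the result is not statistically significant at the 0.01 level.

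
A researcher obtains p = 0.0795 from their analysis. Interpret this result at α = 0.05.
Since p = 0.0795 > α = 0.05, fail to reject H₀.
There is insufficient evidence to reject the null hypothesis; the result is not statistically significant at the 0.05 level.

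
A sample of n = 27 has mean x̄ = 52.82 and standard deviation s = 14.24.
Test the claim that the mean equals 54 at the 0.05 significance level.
One-sample t-test:
H₀: μ = 54
H₁: μ ≠ 54
df = n - 1 = 26
t = (x̄ - μ₀) / (s/√n) = (52.82 - 54) / (14.24/√27) = -0.431
p-value = 0.6703

Since p-value > α = 0.05, we fail to reject H₀.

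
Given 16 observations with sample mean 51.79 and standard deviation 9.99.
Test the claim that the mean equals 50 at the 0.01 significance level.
One-sample t-test:
H₀: μ = 50
H₁: μ ≠ 50
df = n - 1 = 15
t = (x̄ - μ₀) / (s/√n) = (51.79 - 50) / (9.99/√16) = 0.717
p-value = 0.4846

Since p-value > α = 0.01, we fail to reject H₀.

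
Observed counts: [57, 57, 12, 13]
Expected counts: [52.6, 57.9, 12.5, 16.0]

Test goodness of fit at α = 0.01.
Chi-square goodness of fit test:
H₀: observed counts match expected distribution
H₁: observed counts differ from expected distribution
df = k - 1 = 3
χ² = Σ(O - E)²/E
   = (57 - 52.6)²/52.6 + (57 - 57.9)²/57.9 + (12 - 12.5)²/12.5 + (13 - 16.0)²/16.0
   = 0.368 + 0.014 + 0.020 + 0.562
   = 0.96
p-value = 0.8098

Since p-value > α = 0.01, we fail to reject H₀.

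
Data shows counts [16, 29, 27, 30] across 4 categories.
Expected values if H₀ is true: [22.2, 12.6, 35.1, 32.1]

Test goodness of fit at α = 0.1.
Chi-square goodness of fit test:
H₀: observed counts match expected distribution
H₁: observed counts differ from expected distribution
df = k - 1 = 3
χ² = Σ(O - E)²/E
   = (16 - 22.2)²/22.2 + (29 - 12.6)²/12.6 + (27 - 35.1)²/35.1 + (30 - 32.1)²/32.1
   = 1.732 + 21.346 + 1.869 + 0.137
   = 25.08
p-value < 0.0001

Since p-value < α = 0.1, we reject H₀.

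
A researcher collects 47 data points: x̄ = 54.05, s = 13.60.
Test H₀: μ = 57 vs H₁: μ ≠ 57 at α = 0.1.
One-sample t-test:
H₀: μ = 57
H₁: μ ≠ 57
df = n - 1 = 46
t = (x̄ - μ₀) / (s/√n) = (54.05 - 57) / (13.60/√47) = -1.487
p-value = 0.1438

Since p-value > α = 0.1, we fail to reject H₀.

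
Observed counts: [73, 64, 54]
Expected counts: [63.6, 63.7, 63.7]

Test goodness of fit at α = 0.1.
Chi-square goodness of fit test:
H₀: observed counts match expected distribution
H₁: observed counts differ from expected distribution
df = k - 1 = 2
χ² = Σ(O - E)²/E
   = (73 - 63.6)²/63.6 + (64 - 63.7)²/63.7 + (54 - 63.7)²/63.7
   = 1.389 + 0.001 + 1.477
   = 2.87
p-value = 0.2384

Since p-value > α = 0.1, we fail to reject H₀.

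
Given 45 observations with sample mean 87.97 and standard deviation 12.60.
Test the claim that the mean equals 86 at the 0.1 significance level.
One-sample t-test:
H₀: μ = 86
H₁: μ ≠ 86
df = n - 1 = 44
t = (x̄ - μ₀) / (s/√n) = (87.97 - 86) / (12.60/√45) = 1.049
p-value = 0.3000

Since p-value > α = 0.1, we fail to reject H₀.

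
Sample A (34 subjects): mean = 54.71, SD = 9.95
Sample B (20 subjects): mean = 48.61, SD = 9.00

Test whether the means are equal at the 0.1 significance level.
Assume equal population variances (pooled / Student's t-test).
Student's two-sample t-test (equal variances):
H₀: μ₁ = μ₂
H₁: μ₁ ≠ μ₂
df = n₁ + n₂ - 2 = 52
Pooled variance s_p² = [(n₁-1)s₁² + (n₂-1)s₂²] / (n₁ + n₂ - 2) = [(33)(9.95²) + (19)(9.00²)] / 52 = 92.4247
SE = √(s_p²(1/n₁ + 1/n₂)) = √(92.4247 × (1/34 + 1/20)) = 2.7092
t = (x̄₁ - x̄₂) / SE = (54.71 - 48.61) / 2.7092 = 6.10 / 2.7092 = 2.252
p-value = 0.0286

Since p-value < α = 0.1, we reject H₀.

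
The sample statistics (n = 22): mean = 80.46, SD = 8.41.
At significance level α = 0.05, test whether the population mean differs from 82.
One-sample t-test:
H₀: μ = 82
H₁: μ ≠ 82
df = n - 1 = 21
t = (x̄ - μ₀) / (s/√n) = (80.46 - 82) / (8.41/√22) = -0.859
p-value = 0.4001

Since p-value > α = 0.05, we fail to reject H₀.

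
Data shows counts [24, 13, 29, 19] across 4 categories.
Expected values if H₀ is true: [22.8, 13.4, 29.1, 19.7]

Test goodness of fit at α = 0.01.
Chi-square goodness of fit test:
H₀: observed counts match expected distribution
H₁: observed counts differ from expected distribution
df = k - 1 = 3
χ² = Σ(O - E)²/E
   = (24 - 22.8)²/22.8 + (13 - 13.4)²/13.4 + (29 - 29.1)²/29.1 + (19 - 19.7)²/19.7
   = 0.063 + 0.012 + 0.000 + 0.025
   = 0.10
p-value = 0.9918

Since p-value > α = 0.01, we fail to reject H₀.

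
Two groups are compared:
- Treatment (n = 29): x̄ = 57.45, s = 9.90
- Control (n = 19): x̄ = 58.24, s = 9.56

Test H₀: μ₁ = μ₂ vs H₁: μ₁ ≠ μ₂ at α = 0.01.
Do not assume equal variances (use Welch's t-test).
Welch's two-sample t-test:
H₀: μ₁ = μ₂
H₁: μ₁ ≠ μ₂
s₁²/n₁ = 9.90²/29 = 3.3797,  s₂²/n₂ = 9.56²/19 = 4.8102
SE = √(s₁²/n₁ + s₂²/n₂) = √(3.3797 + 4.8102) = 2.8618
df (Welch-Satterthwaite) = (s₁²/n₁ + s₂²/n₂)² / [(s₁²/n₁)²/(n₁-1) + (s₂²/n₂)²/(n₂-1)] ≈ 39.61
t = (x̄₁ - x̄₂) / SE = (57.45 - 58.24) / 2.8618 = -0.79 / 2.8618 = -0.276
p-value = 0.7839

Since p-value > α = 0.01, we fail to reject H₀.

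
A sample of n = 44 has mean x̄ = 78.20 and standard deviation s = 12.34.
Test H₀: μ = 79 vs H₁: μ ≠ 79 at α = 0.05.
One-sample t-test:
H₀: μ = 79
H₁: μ ≠ 79
df = n - 1 = 43
t = (x̄ - μ₀) / (s/√n) = (78.20 - 79) / (12.34/√44) = -0.430
p-value = 0.6693

Since p-value > α = 0.05, we fail to reject H₀.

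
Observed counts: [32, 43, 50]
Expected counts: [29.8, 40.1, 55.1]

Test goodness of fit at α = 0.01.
Chi-square goodness of fit test:
H₀: observed counts match expected distribution
H₁: observed counts differ from expected distribution
df = k - 1 = 2
χ² = Σ(O - E)²/E
   = (32 - 29.8)²/29.8 + (43 - 40.1)²/40.1 + (50 - 55.1)²/55.1
   = 0.162 + 0.210 + 0.472
   = 0.84
p-value = 0.6557

Since p-value > α = 0.01, we fail to reject H₀.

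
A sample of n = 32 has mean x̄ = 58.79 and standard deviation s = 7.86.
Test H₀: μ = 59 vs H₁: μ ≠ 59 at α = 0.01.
One-sample t-test:
H₀: μ = 59
H₁: μ ≠ 59
df = n - 1 = 31
t = (x̄ - μ₀) / (s/√n) = (58.79 - 59) / (7.86/√32) = -0.151
p-value = 0.8808

Since p-value > α = 0.01, we fail to reject H₀.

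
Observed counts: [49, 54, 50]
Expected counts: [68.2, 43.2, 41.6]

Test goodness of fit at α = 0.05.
Chi-square goodness of fit test:
H₀: observed counts match expected distribution
H₁: observed counts differ from expected distribution
df = k - 1 = 2
χ² = Σ(O - E)²/E
   = (49 - 68.2)²/68.2 + (54 - 43.2)²/43.2 + (50 - 41.6)²/41.6
   = 5.405 + 2.700 + 1.696
   = 9.80
p-value = 0.0074

Since p-value < α = 0.05, we reject H₀.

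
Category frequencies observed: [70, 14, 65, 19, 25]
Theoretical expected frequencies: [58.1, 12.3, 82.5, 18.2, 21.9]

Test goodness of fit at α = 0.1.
Chi-square goodness of fit test:
H₀: observed counts match expected distribution
H₁: observed counts differ from expected distribution
df = k - 1 = 4
χ² = Σ(O - E)²/E
   = (70 - 58.1)²/58.1 + (14 - 12.3)²/12.3 + (65 - 82.5)²/82.5 + (19 - 18.2)²/18.2 + (25 - 21.9)²/21.9
   = 2.437 + 0.235 + 3.712 + 0.035 + 0.439
   = 6.86
p-value = 0.1436

Since p-value > α = 0.1, we fail to reject H₀.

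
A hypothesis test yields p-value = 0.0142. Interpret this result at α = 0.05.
Since p = 0.0142 < α = 0.05, reject H₀.
There is sufficient evidence to reject the null hypothesis; the result is statistically significant at the 0.05 level.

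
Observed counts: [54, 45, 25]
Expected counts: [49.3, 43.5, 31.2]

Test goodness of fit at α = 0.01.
Chi-square goodness of fit test:
H₀: observed counts match expected distribution
H₁: observed counts differ from expected distribution
df = k - 1 = 2
χ² = Σ(O - E)²/E
   = (54 - 49.3)²/49.3 + (45 - 43.5)²/43.5 + (25 - 31.2)²/31.2
   = 0.448 + 0.052 + 1.232
   = 1.73
p-value = 0.4207

Since p-value > α = 0.01, we fail to reject H₀.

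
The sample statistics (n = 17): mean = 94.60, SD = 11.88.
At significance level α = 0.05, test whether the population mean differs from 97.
One-sample t-test:
H₀: μ = 97
H₁: μ ≠ 97
df = n - 1 = 16
t = (x̄ - μ₀) / (s/√n) = (94.60 - 97) / (11.88/√17) = -0.833
p-value = 0.4171

Since p-value > α = 0.05, we fail to reject H₀.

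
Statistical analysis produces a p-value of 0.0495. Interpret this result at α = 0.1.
Since p = 0.0495 < α = 0.1, reject H₀.
There is sufficient evidence to reject the null hypothesis; the result is statistically significant at the 0.1 level.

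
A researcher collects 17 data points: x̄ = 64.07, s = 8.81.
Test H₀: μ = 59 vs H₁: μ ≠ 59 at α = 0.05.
One-sample t-test:
H₀: μ = 59
H₁: μ ≠ 59
df = n - 1 = 16
t = (x̄ - μ₀) / (s/√n) = (64.07 - 59) / (8.81/√17) = 2.373
p-value = 0.0305

Since p-value < α = 0.05, we reject H₀.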